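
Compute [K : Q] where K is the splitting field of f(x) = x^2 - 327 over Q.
[K : Q] = 2

f(x) = x^2 - 327 factors as (x - √327)(x + √327). The splitting field is K = Q(√327). Since 327 is squarefree and > 1, it is not a perfect square, so x^2 - 327 is irreducible over Q and [Q(√327) : Q] = 2. Hence [K : Q] = 2.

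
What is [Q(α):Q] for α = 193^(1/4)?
[Q(α):Q] = 4

α is a root of x^4 - 193. By Eisenstein's criterion at the prime p = 193 (which divides the constant term 193 but p^2 = 37249 does not, since 193 is squarefree), x^4 - 193 is irreducible over Q. Hence [Q(α):Q] = 4.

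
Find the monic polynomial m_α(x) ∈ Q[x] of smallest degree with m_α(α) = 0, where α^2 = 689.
m_α(x) = x^2 - 689

α satisfies α^2 - 689 = 0, so x^2 - 689 annihilates α. Since d = 689 is squarefree and ≠ 1, it is not a perfect square in Q, so x^2 - 689 has no rational root and is therefore irreducible over Q (a degree-2 polynomial over a field is irreducible iff it has no root). Hence m_α(x) = x^2 - 689.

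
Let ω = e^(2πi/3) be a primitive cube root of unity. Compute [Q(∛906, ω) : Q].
[Q(∛906, ω) : Q] = 6

[Q(∛906):Q] = 3 (min poly x^3 - 906, irreducible since 906 is not a perfect cube). [Q(ω):Q] = 2 (min poly x^2 + x + 1). Since Q(∛906) ⊂ R and ω ∉ R, we have ω ∉ Q(∛906), so x^2 + x + 1 remains irreducible over Q(∛906) and [Q(∛906, ω) : Q(∛906)] = 2. By the tower law, [Q(∛906, ω) : Q] = 3 · 2 = 6. (In fact Q(∛906, ω) is the splitting field of x^3 - 906 over Q.)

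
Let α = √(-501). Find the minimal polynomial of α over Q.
m_α(x) = x^2 + 501

α satisfies α^2 + 501 = 0, so x^2 + 501 annihilates α. Since d = -501 is squarefree and ≠ 1, it is not a perfect square in Q, so x^2 + 501 has no rational root and is therefore irreducible over Q (a degree-2 polynomial over a field is irreducible iff it has no root). Hence m_α(x) = x^2 + 501.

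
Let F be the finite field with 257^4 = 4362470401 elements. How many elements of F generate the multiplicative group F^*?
There are φ(4362470400) = 1135411200 primitive elements

F_q^* is cyclic of order q - 1 = 4362470400. A cyclic group of order m has exactly φ(m) generators. Here m = 4362470400 = 2^10 · 3 · 5^2 · 43 · 1321, so the number of primitive elements is φ(4362470400) = 1135411200.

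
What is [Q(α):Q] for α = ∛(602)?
[Q(α):Q] = 3

The minimal polynomial of α is x^3 - 602, irreducible over Q since 602 is not a perfect cube (so x^3 - 602 has no rational root). Hence [Q(α):Q] = deg(m_α) = 3.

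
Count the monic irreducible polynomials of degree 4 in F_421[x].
There are 7853548710 monic irreducible polynomials of degree 4 over F_421

Each element of F_{421^4} that lies in no proper subfield is a root of exactly one monic irreducible of degree 4 over F_421, and each such polynomial has 4 distinct roots in F_{421^4}. By Möbius inversion the count is N_421(4) = (1/4) Σ_{d|4} μ(4/d) · 421^d = (1/4)(μ(4)·421^1 + μ(2)·421^2 + μ(1)·421^4) = 31414194840/4 = 7853548710.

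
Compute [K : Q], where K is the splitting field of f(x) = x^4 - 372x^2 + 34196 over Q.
[K : Q] = 4

Solving the quadratic in x^2: x^2 = (372 ± √(372^2 - 4·34196))/2 = (372 ± √1600)/2 = (372 ± 40)/2, giving x^2 = 166 or x^2 = 206. So f(x) = (x^2 - 166)(x^2 - 206) and the roots of f are ±√166, ±√206. Hence the splitting field is K = Q(√166, √206). Since 166 and 206 are distinct squarefree integers > 1, their product 34196 is not a perfect square, so √206 ∉ Q(√166). By the tower law [K:Q] = [Q(√166,√206):Q(√166)] · [Q(√166):Q] = 2 · 2 = 4.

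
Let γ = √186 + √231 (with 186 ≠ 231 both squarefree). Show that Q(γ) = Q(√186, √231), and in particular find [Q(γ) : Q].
[Q(γ) : Q] = 4 (equivalently, Q(γ) = Q(√186, √231))

Obviously Q(γ) ⊆ Q(√186, √231), and [Q(√186, √231):Q] = 4 (since 186, 231 are distinct squarefree integers > 1 with 42966 not a perfect square). To show equality we compute the minimal polynomial of γ. From γ = √186 + √231: γ^2 = 186 + 2√(42966) + 231 = 417 + 2√(42966), so γ^2 - 417 = 2√(42966); squaring, (γ^2 - 417)^2 = 4·42966, i.e. γ^4 - 834γ^2 + 173889 - 171864 = 0, i.e. γ^4 - 834γ^2 + 2025 = 0. So γ is a root of x^4 - 834x^2 + 2025. This polynomial is irreducible over Q: it has no rational root (each ±√186 ± √231 is irrational), and any factorization into two quadratics over Q would force √(42966) ∈ Q (pairing opposite roots) or √186, √231 ∈ Q (other pairings), all impossible. Hence [Q(γ):Q] = 4 = [Q(√186, √231):Q], so Q(γ) = Q(√186, √231).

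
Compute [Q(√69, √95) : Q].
[Q(√69, √95) : Q] = 4

[Q(√69):Q] = 2 (min poly x^2 - 69, irreducible since 69 is squarefree > 1). For the top step, suppose √95 ∈ Q(√69), say √95 = c + d√69 with c, d ∈ Q. Squaring: 95 = c^2 + 69d^2 + 2cd√69. Since √69 ∉ Q this forces 2cd = 0. If d = 0 then √95 = c ∈ Q, contradicting 95 squarefree > 1. If c = 0 then 95 = 69d^2, so 69·95 = (69d)^2 is a perfect square in Q — but 69·95 = 6555 is not a perfect square (since 69 and 95 are distinct squarefree integers). Contradiction. Hence √95 ∉ Q(√69), so x^2 - 95 stays irreducible over Q(√69) and [Q(√69, √95) : Q(√69)] = 2. By the tower law, [Q(√69, √95) : Q] = 2 · 2 = 4.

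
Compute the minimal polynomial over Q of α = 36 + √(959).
m_α(x) = x^2 - 72x + 337

From α - 36 = √(959), squaring gives (α - 36)^2 = 959, i.e. α^2 - 72α + 1296 = 959, so α^2 - 72α + 337 = 0. The discriminant of x^2 - 72x + 337 is (-72)^2 - 4·(337) = 5184 - 1348 = 3836, and 4·(959) is not a perfect square in Q since 959 is squarefree and ≠ 1. Hence x^2 - 72x + 337 is irreducible over Q and is the minimal polynomial of α.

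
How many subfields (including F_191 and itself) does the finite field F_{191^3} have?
F_{191^3} has 2 subfields

The subfields of F_{p^n} are exactly the fields F_{p^d} for d | n (each is the fixed field of the unique index-d subgroup of Gal(F_{p^n}/F_p) ≅ Z/nZ). The divisors of n = 3 are {1, 3}, giving 2 subfields: F_{191^1}, F_{191^3}.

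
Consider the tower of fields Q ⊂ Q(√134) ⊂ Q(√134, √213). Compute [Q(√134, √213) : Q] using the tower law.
[Q(√134, √213) : Q] = 4

[Q(√134):Q] = 2 (min poly x^2 - 134, irreducible since 134 is squarefree > 1). For the top step, suppose √213 ∈ Q(√134), say √213 = c + d√134 with c, d ∈ Q. Squaring: 213 = c^2 + 134d^2 + 2cd√134. Since √134 ∉ Q this forces 2cd = 0. If d = 0 then √213 = c ∈ Q, contradicting 213 squarefree > 1. If c = 0 then 213 = 134d^2, so 134·213 = (134d)^2 is a perfect square in Q — but 134·213 = 28542 is not a perfect square (since 134 and 213 are distinct squarefree integers). Contradiction. Hence √213 ∉ Q(√134), so x^2 - 213 stays irreducible over Q(√134) and [Q(√134, √213) : Q(√134)] = 2. By the tower law, [Q(√134, √213) : Q] = 2 · 2 = 4.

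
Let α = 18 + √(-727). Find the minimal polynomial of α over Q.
m_α(x) = x^2 - 36x + 1051

From α - 18 = √(-727), squaring gives (α - 18)^2 = -727, i.e. α^2 - 36α + 324 = -727, so α^2 - 36α + 1051 = 0. The discriminant of x^2 - 36x + 1051 is (-36)^2 - 4·(1051) = 1296 - 4204 = -2908, and 4·(-727) is not a perfect square in Q since -727 is squarefree and ≠ 1. Hence x^2 - 36x + 1051 is irreducible over Q and is the minimal polynomial of α.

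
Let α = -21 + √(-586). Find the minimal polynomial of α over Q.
m_α(x) = x^2 + 42x + 1027

From α + 21 = √(-586), squaring gives (α + 21)^2 = -586, i.e. α^2 + 42α + 441 = -586, so α^2 + 42α + 1027 = 0. The discriminant of x^2 + 42x + 1027 is (42)^2 - 4·(1027) = 1764 - 4108 = -2344, and 4·(-586) is not a perfect square in Q since -586 is squarefree and ≠ 1. Hence x^2 + 42x + 1027 is irreducible over Q and is the minimal polynomial of α.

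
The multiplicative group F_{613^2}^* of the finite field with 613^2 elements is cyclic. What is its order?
|F_{613^2}^*| = 375768

F_{613^2} has 613^2 = 375769 elements; its multiplicative group consists of all nonzero elements, so |F_{613^2}^*| = 375769 - 1 = 375768. (It is cyclic since any finite subgroup of the multiplicative group of a field is cyclic.)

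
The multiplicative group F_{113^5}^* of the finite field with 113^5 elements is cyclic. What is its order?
|F_{113^5}^*| = 18424351792

F_{113^5} has 113^5 = 18424351793 elements; its multiplicative group consists of all nonzero elements, so |F_{113^5}^*| = 18424351793 - 1 = 18424351792. (It is cyclic since any finite subgroup of the multiplicative group of a field is cyclic.)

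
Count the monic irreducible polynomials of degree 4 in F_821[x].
There are 113582648910 monic irreducible polynomials of degree 4 over F_821

Each element of F_{821^4} that lies in no proper subfield is a root of exactly one monic irreducible of degree 4 over F_821, and each such polynomial has 4 distinct roots in F_{821^4}. By Möbius inversion the count is N_821(4) = (1/4) Σ_{d|4} μ(4/d) · 821^d = (1/4)(μ(4)·821^1 + μ(2)·821^2 + μ(1)·821^4) = 454330595640/4 = 113582648910.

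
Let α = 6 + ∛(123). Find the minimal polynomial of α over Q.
m_α(x) = x^3 - 18x^2 + 108x - 339

Set β = α - 6 = ∛(123), so β^3 = 123. Then (α - 6)^3 - 123 = 0, i.e. α is a root of g(x) = (x - 6)^3 - 123 = x^3 - 18x^2 + 108x - 339. Since g(x) = h(x - 6) where h(x) = x^3 - 123, and h is irreducible over Q (because 123 is not a perfect cube, so h has no rational root, and a monic cubic with no rational root is irreducible), g is also irreducible (irreducibility is preserved under the substitution x → x - 6). Hence m_α(x) = x^3 - 18x^2 + 108x - 339.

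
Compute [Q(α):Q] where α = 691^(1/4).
[Q(α):Q] = 4

α is a root of x^4 - 691. By Eisenstein's criterion at the prime p = 691 (which divides the constant term 691 but p^2 = 477481 does not, since 691 is squarefree), x^4 - 691 is irreducible over Q. Hence [Q(α):Q] = 4.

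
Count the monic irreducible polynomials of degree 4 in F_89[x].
There are 15683580 monic irreducible polynomials of degree 4 over F_89

Each element of F_{89^4} that lies in no proper subfield is a root of exactly one monic irreducible of degree 4 over F_89, and each such polynomial has 4 distinct roots in F_{89^4}. By Möbius inversion the count is N_89(4) = (1/4) Σ_{d|4} μ(4/d) · 89^d = (1/4)(μ(4)·89^1 + μ(2)·89^2 + μ(1)·89^4) = 62734320/4 = 15683580.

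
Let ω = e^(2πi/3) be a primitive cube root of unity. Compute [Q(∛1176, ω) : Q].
[Q(∛1176, ω) : Q] = 6

[Q(∛1176):Q] = 3 (min poly x^3 - 1176, irreducible since 1176 is not a perfect cube). [Q(ω):Q] = 2 (min poly x^2 + x + 1). Since Q(∛1176) ⊂ R and ω ∉ R, we have ω ∉ Q(∛1176), so x^2 + x + 1 remains irreducible over Q(∛1176) and [Q(∛1176, ω) : Q(∛1176)] = 2. By the tower law, [Q(∛1176, ω) : Q] = 3 · 2 = 6. (In fact Q(∛1176, ω) is the splitting field of x^3 - 1176 over Q.)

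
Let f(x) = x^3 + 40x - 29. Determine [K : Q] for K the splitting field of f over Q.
[K : Q] = 6

By the rational root test, any rational root of the monic integer polynomial f(x) = x^3 + 40x - 29 must be an integer dividing the constant term -29, i.e. one of ±{1, 29}. Evaluating: f(1) = 12, f(-1) = -70, f(29) = 25520, f(-29) = -25578; none is 0, so f has no rational root and is therefore irreducible over Q (a cubic with no linear factor over a field is irreducible). For an irreducible cubic, the Galois group is A_3 or S_3 according as the discriminant disc(f) = -4a^3 - 27b^2 = -4·(40)^3 - 27·(-29)^2 = -278707 is or is not a square in Q. Here disc(f) = -278707 is not a perfect square in Q, so the Galois group of f over Q is not contained in A_3 and must be all of S_3. The splitting field has degree |S_3| = 6 over Q, so [K : Q] = 6.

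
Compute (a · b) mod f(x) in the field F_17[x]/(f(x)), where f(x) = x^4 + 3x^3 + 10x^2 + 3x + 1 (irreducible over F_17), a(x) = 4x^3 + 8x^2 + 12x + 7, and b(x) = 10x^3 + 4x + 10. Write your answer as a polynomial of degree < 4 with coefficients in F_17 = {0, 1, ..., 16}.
a · b ≡ 4x^3 + 16x^2 + 8x + 10 (mod f(x))

Multiply in F_17[x]: a(x)·b(x) = (4x^3 + 8x^2 + 12x + 7)·(10x^3 + 4x + 10) = 6x^6 + 12x^5 + 6x^3 + 9x^2 + 12x + 2. This has degree ≥ 4, so divide by f(x) over F_17: 6x^6 + 12x^5 + 6x^3 + 9x^2 + 12x + 2 = (6x^2 + 11x + 9)·(x^4 + 3x^3 + 10x^2 + 3x + 1) + (4x^3 + 16x^2 + 8x + 10). Hence a·b ≡ 4x^3 + 16x^2 + 8x + 10 (mod f). (F_17[x]/(f) is a field with 17^4 = 83521 elements since f is irreducible of degree 4.)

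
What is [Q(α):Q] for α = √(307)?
[Q(α):Q] = 2

[Q(α):Q] equals the degree of the minimal polynomial of α. Here α^2 = 307 and x^2 - 307 is irreducible (d = 307 is squarefree, ≠ 1, hence not a square), so deg(m_α) = 2. Thus [Q(α):Q] = 2.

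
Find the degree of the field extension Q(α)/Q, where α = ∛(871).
[Q(α):Q] = 3

The minimal polynomial of α is x^3 - 871, irreducible over Q since 871 is not a perfect cube (so x^3 - 871 has no rational root). Hence [Q(α):Q] = deg(m_α) = 3.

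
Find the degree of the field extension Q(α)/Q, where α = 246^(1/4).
[Q(α):Q] = 4

α is a root of x^4 - 246. By Eisenstein's criterion at the prime p = 2 (which divides the constant term 246 but p^2 = 4 does not, since 246 is squarefree), x^4 - 246 is irreducible over Q. Hence [Q(α):Q] = 4.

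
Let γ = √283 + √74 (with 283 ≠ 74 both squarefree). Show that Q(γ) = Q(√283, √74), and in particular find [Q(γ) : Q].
[Q(γ) : Q] = 4 (equivalently, Q(γ) = Q(√283, √74))

Obviously Q(γ) ⊆ Q(√283, √74), and [Q(√283, √74):Q] = 4 (since 283, 74 are distinct squarefree integers > 1 with 20942 not a perfect square). To show equality we compute the minimal polynomial of γ. From γ = √283 + √74: γ^2 = 283 + 2√(20942) + 74 = 357 + 2√(20942), so γ^2 - 357 = 2√(20942); squaring, (γ^2 - 357)^2 = 4·20942, i.e. γ^4 - 714γ^2 + 127449 - 83768 = 0, i.e. γ^4 - 714γ^2 + 43681 = 0. So γ is a root of x^4 - 714x^2 + 43681. This polynomial is irreducible over Q: it has no rational root (each ±√283 ± √74 is irrational), and any factorization into two quadratics over Q would force √(20942) ∈ Q (pairing opposite roots) or √283, √74 ∈ Q (other pairings), all impossible. Hence [Q(γ):Q] = 4 = [Q(√283, √74):Q], so Q(γ) = Q(√283, √74).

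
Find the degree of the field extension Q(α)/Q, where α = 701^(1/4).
[Q(α):Q] = 4

α is a root of x^4 - 701. By Eisenstein's criterion at the prime p = 701 (which divides the constant term 701 but p^2 = 491401 does not, since 701 is squarefree), x^4 - 701 is irreducible over Q. Hence [Q(α):Q] = 4.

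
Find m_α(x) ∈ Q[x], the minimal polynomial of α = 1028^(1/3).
m_α(x) = x^3 - 1028

α satisfies α^3 = 1028, so x^3 - 1028 annihilates α. By the rational root test, a rational root p/q (in lowest terms) of x^3 - 1028 would satisfy p^3 = 1028 q^3, forcing q = 1 and p^3 = 1028; but 1028 is not a perfect cube, contradiction. A monic cubic over Q with no rational root is irreducible (any nontrivial factorization would include a linear factor). Hence x^3 - 1028 is the minimal polynomial of α, and in particular [Q(α):Q] = 3.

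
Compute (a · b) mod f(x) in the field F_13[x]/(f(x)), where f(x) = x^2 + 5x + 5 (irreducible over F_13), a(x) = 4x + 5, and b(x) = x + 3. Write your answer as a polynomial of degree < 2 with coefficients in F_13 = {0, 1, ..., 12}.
a · b ≡ 10x + 8 (mod f(x))

Multiply in F_13[x]: a(x)·b(x) = (4x + 5)·(x + 3) = 4x^2 + 4x + 2. This has degree ≥ 2, so divide by f(x) over F_13: 4x^2 + 4x + 2 = (4)·(x^2 + 5x + 5) + (10x + 8). Hence a·b ≡ 10x + 8 (mod f). (F_13[x]/(f) is a field with 13^2 = 169 elements since f is irreducible of degree 2.)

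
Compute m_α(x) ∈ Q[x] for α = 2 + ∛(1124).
m_α(x) = x^3 - 6x^2 + 12x - 1132

Set β = α - 2 = ∛(1124), so β^3 = 1124. Then (α - 2)^3 - 1124 = 0, i.e. α is a root of g(x) = (x - 2)^3 - 1124 = x^3 - 6x^2 + 12x - 1132. Since g(x) = h(x - 2) where h(x) = x^3 - 1124, and h is irreducible over Q (because 1124 is not a perfect cube, so h has no rational root, and a monic cubic with no rational root is irreducible), g is also irreducible (irreducibility is preserved under the substitution x → x - 2). Hence m_α(x) = x^3 - 6x^2 + 12x - 1132.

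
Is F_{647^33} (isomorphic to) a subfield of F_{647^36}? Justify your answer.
No: F_{647^33} is not a subfield of F_{647^36}

F_{p^m} embeds in F_{p^n} iff m | n. Here 33 ∤ 36 (since 36 = 1·33 + 3 with remainder 3 ≠ 0), so F_{647^33} is not a subfield of F_{647^36}. Equivalently: if it were, the tower law would give 33 = [F_{647^33}:F_647] dividing [F_{647^36}:F_647] = 36, contradiction.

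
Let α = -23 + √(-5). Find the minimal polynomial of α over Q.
m_α(x) = x^2 + 46x + 534

From α + 23 = √(-5), squaring gives (α + 23)^2 = -5, i.e. α^2 + 46α + 529 = -5, so α^2 + 46α + 534 = 0. The discriminant of x^2 + 46x + 534 is (46)^2 - 4·(534) = 2116 - 2136 = -20, and 4·(-5) is not a perfect square in Q since -5 is squarefree and ≠ 1. Hence x^2 + 46x + 534 is irreducible over Q and is the minimal polynomial of α.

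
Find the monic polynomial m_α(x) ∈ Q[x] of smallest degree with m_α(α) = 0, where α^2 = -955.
m_α(x) = x^2 + 955

α satisfies α^2 + 955 = 0, so x^2 + 955 annihilates α. Since d = -955 is squarefree and ≠ 1, it is not a perfect square in Q, so x^2 + 955 has no rational root and is therefore irreducible over Q (a degree-2 polynomial over a field is irreducible iff it has no root). Hence m_α(x) = x^2 + 955.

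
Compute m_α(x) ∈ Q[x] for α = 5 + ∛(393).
m_α(x) = x^3 - 15x^2 + 75x - 518

Set β = α - 5 = ∛(393), so β^3 = 393. Then (α - 5)^3 - 393 = 0, i.e. α is a root of g(x) = (x - 5)^3 - 393 = x^3 - 15x^2 + 75x - 518. Since g(x) = h(x - 5) where h(x) = x^3 - 393, and h is irreducible over Q (because 393 is not a perfect cube, so h has no rational root, and a monic cubic with no rational root is irreducible), g is also irreducible (irreducibility is preserved under the substitution x → x - 5). Hence m_α(x) = x^3 - 15x^2 + 75x - 518.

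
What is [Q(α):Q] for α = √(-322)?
[Q(α):Q] = 2

[Q(α):Q] equals the degree of the minimal polynomial of α. Here α^2 = -322 and x^2 + 322 is irreducible (d = -322 is squarefree, ≠ 1, hence not a square), so deg(m_α) = 2. Thus [Q(α):Q] = 2.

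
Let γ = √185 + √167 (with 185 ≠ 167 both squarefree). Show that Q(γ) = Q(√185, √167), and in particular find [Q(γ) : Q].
[Q(γ) : Q] = 4 (equivalently, Q(γ) = Q(√185, √167))

Obviously Q(γ) ⊆ Q(√185, √167), and [Q(√185, √167):Q] = 4 (since 185, 167 are distinct squarefree integers > 1 with 30895 not a perfect square). To show equality we compute the minimal polynomial of γ. From γ = √185 + √167: γ^2 = 185 + 2√(30895) + 167 = 352 + 2√(30895), so γ^2 - 352 = 2√(30895); squaring, (γ^2 - 352)^2 = 4·30895, i.e. γ^4 - 704γ^2 + 123904 - 123580 = 0, i.e. γ^4 - 704γ^2 + 324 = 0. So γ is a root of x^4 - 704x^2 + 324. This polynomial is irreducible over Q: it has no rational root (each ±√185 ± √167 is irrational), and any factorization into two quadratics over Q would force √(30895) ∈ Q (pairing opposite roots) or √185, √167 ∈ Q (other pairings), all impossible. Hence [Q(γ):Q] = 4 = [Q(√185, √167):Q], so Q(γ) = Q(√185, √167).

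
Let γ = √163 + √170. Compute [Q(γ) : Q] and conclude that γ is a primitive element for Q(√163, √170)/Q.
[Q(γ) : Q] = 4 (equivalently, Q(γ) = Q(√163, √170))

Obviously Q(γ) ⊆ Q(√163, √170), and [Q(√163, √170):Q] = 4 (since 163, 170 are distinct squarefree integers > 1 with 27710 not a perfect square). To show equality we compute the minimal polynomial of γ. From γ = √163 + √170: γ^2 = 163 + 2√(27710) + 170 = 333 + 2√(27710), so γ^2 - 333 = 2√(27710); squaring, (γ^2 - 333)^2 = 4·27710, i.e. γ^4 - 666γ^2 + 110889 - 110840 = 0, i.e. γ^4 - 666γ^2 + 49 = 0. So γ is a root of x^4 - 666x^2 + 49. This polynomial is irreducible over Q: it has no rational root (each ±√163 ± √170 is irrational), and any factorization into two quadratics over Q would force √(27710) ∈ Q (pairing opposite roots) or √163, √170 ∈ Q (other pairings), all impossible. Hence [Q(γ):Q] = 4 = [Q(√163, √170):Q], so Q(γ) = Q(√163, √170).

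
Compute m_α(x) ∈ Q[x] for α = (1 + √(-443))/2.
m_α(x) = x^2 - x + 111

From 2α - 1 = √(-443), squaring gives (2α - 1)^2 = -443, i.e. 4α^2 - 4α + 1 = -443, so α^2 - α + (1 + 443)/4 = 0. Since -443 ≡ 1 (mod 4), (1 + 443)/4 = 111 ∈ Z. The polynomial x^2 - x + 111 has discriminant 1 - 4·(111) = -443, which is not a perfect square in Q (d = -443 is squarefree and ≠ 1), so x^2 - x + 111 is irreducible over Q. It is the minimal polynomial of α.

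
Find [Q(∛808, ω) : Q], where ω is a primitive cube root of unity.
[Q(∛808, ω) : Q] = 6

[Q(∛808):Q] = 3 (min poly x^3 - 808, irreducible since 808 is not a perfect cube). [Q(ω):Q] = 2 (min poly x^2 + x + 1). Since Q(∛808) ⊂ R and ω ∉ R, we have ω ∉ Q(∛808), so x^2 + x + 1 remains irreducible over Q(∛808) and [Q(∛808, ω) : Q(∛808)] = 2. By the tower law, [Q(∛808, ω) : Q] = 3 · 2 = 6. (In fact Q(∛808, ω) is the splitting field of x^3 - 808 over Q.)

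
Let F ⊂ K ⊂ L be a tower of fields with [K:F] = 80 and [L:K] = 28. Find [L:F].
[L:F] = 2240

The tower law says that for any tower of field extensions F ⊂ K ⊂ L with finite degrees, [L:F] = [L:K] · [K:F]. Here this gives [L:F] = 28 · 80 = 2240.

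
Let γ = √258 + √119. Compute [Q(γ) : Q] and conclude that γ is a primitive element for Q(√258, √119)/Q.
[Q(γ) : Q] = 4 (equivalently, Q(γ) = Q(√258, √119))

Obviously Q(γ) ⊆ Q(√258, √119), and [Q(√258, √119):Q] = 4 (since 258, 119 are distinct squarefree integers > 1 with 30702 not a perfect square). To show equality we compute the minimal polynomial of γ. From γ = √258 + √119: γ^2 = 258 + 2√(30702) + 119 = 377 + 2√(30702), so γ^2 - 377 = 2√(30702); squaring, (γ^2 - 377)^2 = 4·30702, i.e. γ^4 - 754γ^2 + 142129 - 122808 = 0, i.e. γ^4 - 754γ^2 + 19321 = 0. So γ is a root of x^4 - 754x^2 + 19321. This polynomial is irreducible over Q: it has no rational root (each ±√258 ± √119 is irrational), and any factorization into two quadratics over Q would force √(30702) ∈ Q (pairing opposite roots) or √258, √119 ∈ Q (other pairings), all impossible. Hence [Q(γ):Q] = 4 = [Q(√258, √119):Q], so Q(γ) = Q(√258, √119).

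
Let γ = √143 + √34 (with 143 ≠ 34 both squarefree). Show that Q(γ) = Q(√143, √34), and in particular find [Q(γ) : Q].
[Q(γ) : Q] = 4 (equivalently, Q(γ) = Q(√143, √34))

Obviously Q(γ) ⊆ Q(√143, √34), and [Q(√143, √34):Q] = 4 (since 143, 34 are distinct squarefree integers > 1 with 4862 not a perfect square). To show equality we compute the minimal polynomial of γ. From γ = √143 + √34: γ^2 = 143 + 2√(4862) + 34 = 177 + 2√(4862), so γ^2 - 177 = 2√(4862); squaring, (γ^2 - 177)^2 = 4·4862, i.e. γ^4 - 354γ^2 + 31329 - 19448 = 0, i.e. γ^4 - 354γ^2 + 11881 = 0. So γ is a root of x^4 - 354x^2 + 11881. This polynomial is irreducible over Q: it has no rational root (each ±√143 ± √34 is irrational), and any factorization into two quadratics over Q would force √(4862) ∈ Q (pairing opposite roots) or √143, √34 ∈ Q (other pairings), all impossible. Hence [Q(γ):Q] = 4 = [Q(√143, √34):Q], so Q(γ) = Q(√143, √34).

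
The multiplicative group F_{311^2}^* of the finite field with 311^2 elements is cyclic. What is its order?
|F_{311^2}^*| = 96720

F_{311^2} has 311^2 = 96721 elements; its multiplicative group consists of all nonzero elements, so |F_{311^2}^*| = 96721 - 1 = 96720. (It is cyclic since any finite subgroup of the multiplicative group of a field is cyclic.)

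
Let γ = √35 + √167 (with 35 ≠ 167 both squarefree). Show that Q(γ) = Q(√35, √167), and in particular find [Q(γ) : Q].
[Q(γ) : Q] = 4 (equivalently, Q(γ) = Q(√35, √167))

Obviously Q(γ) ⊆ Q(√35, √167), and [Q(√35, √167):Q] = 4 (since 35, 167 are distinct squarefree integers > 1 with 5845 not a perfect square). To show equality we compute the minimal polynomial of γ. From γ = √35 + √167: γ^2 = 35 + 2√(5845) + 167 = 202 + 2√(5845), so γ^2 - 202 = 2√(5845); squaring, (γ^2 - 202)^2 = 4·5845, i.e. γ^4 - 404γ^2 + 40804 - 23380 = 0, i.e. γ^4 - 404γ^2 + 17424 = 0. So γ is a root of x^4 - 404x^2 + 17424. This polynomial is irreducible over Q: it has no rational root (each ±√35 ± √167 is irrational), and any factorization into two quadratics over Q would force √(5845) ∈ Q (pairing opposite roots) or √35, √167 ∈ Q (other pairings), all impossible. Hence [Q(γ):Q] = 4 = [Q(√35, √167):Q], so Q(γ) = Q(√35, √167).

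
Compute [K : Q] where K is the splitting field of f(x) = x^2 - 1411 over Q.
[K : Q] = 2

f(x) = x^2 - 1411 factors as (x - √1411)(x + √1411). The splitting field is K = Q(√1411). Since 1411 is squarefree and > 1, it is not a perfect square, so x^2 - 1411 is irreducible over Q and [Q(√1411) : Q] = 2. Hence [K : Q] = 2.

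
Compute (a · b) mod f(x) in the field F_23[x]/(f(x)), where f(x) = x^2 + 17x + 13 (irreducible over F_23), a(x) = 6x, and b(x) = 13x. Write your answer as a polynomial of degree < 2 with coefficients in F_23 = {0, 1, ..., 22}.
a · b ≡ 8x + 21 (mod f(x))

Multiply in F_23[x]: a(x)·b(x) = (6x)·(13x) = 9x^2. This has degree ≥ 2, so divide by f(x) over F_23: 9x^2 = (9)·(x^2 + 17x + 13) + (8x + 21). Hence a·b ≡ 8x + 21 (mod f). (F_23[x]/(f) is a field with 23^2 = 529 elements since f is irreducible of degree 2.)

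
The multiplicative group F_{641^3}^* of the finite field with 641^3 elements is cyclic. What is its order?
|F_{641^3}^*| = 263374720

F_{641^3} has 641^3 = 263374721 elements; its multiplicative group consists of all nonzero elements, so |F_{641^3}^*| = 263374721 - 1 = 263374720. (It is cyclic since any finite subgroup of the multiplicative group of a field is cyclic.)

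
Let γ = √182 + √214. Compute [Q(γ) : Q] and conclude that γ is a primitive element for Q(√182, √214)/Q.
[Q(γ) : Q] = 4 (equivalently, Q(γ) = Q(√182, √214))

Obviously Q(γ) ⊆ Q(√182, √214), and [Q(√182, √214):Q] = 4 (since 182, 214 are distinct squarefree integers > 1 with 38948 not a perfect square). To show equality we compute the minimal polynomial of γ. From γ = √182 + √214: γ^2 = 182 + 2√(38948) + 214 = 396 + 2√(38948), so γ^2 - 396 = 2√(38948); squaring, (γ^2 - 396)^2 = 4·38948, i.e. γ^4 - 792γ^2 + 156816 - 155792 = 0, i.e. γ^4 - 792γ^2 + 1024 = 0. So γ is a root of x^4 - 792x^2 + 1024. This polynomial is irreducible over Q: it has no rational root (each ±√182 ± √214 is irrational), and any factorization into two quadratics over Q would force √(38948) ∈ Q (pairing opposite roots) or √182, √214 ∈ Q (other pairings), all impossible. Hence [Q(γ):Q] = 4 = [Q(√182, √214):Q], so Q(γ) = Q(√182, √214).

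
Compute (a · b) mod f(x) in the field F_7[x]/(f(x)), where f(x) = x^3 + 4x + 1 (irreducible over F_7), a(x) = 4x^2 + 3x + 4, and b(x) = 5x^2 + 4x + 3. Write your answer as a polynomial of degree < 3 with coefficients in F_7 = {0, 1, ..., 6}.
a · b ≡ 6x^2 + 2 (mod f(x))

Multiply in F_7[x]: a(x)·b(x) = (4x^2 + 3x + 4)·(5x^2 + 4x + 3) = 6x^4 + 3x^3 + 2x^2 + 4x + 5. This has degree ≥ 3, so divide by f(x) over F_7: 6x^4 + 3x^3 + 2x^2 + 4x + 5 = (6x + 3)·(x^3 + 4x + 1) + (6x^2 + 2). Hence a·b ≡ 6x^2 + 2 (mod f). (F_7[x]/(f) is a field with 7^3 = 343 elements since f is irreducible of degree 3.)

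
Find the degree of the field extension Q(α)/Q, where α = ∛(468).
[Q(α):Q] = 3

The minimal polynomial of α is x^3 - 468, irreducible over Q since 468 is not a perfect cube (so x^3 - 468 has no rational root). Hence [Q(α):Q] = deg(m_α) = 3.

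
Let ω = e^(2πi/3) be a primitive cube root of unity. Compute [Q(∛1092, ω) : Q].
[Q(∛1092, ω) : Q] = 6

[Q(∛1092):Q] = 3 (min poly x^3 - 1092, irreducible since 1092 is not a perfect cube). [Q(ω):Q] = 2 (min poly x^2 + x + 1). Since Q(∛1092) ⊂ R and ω ∉ R, we have ω ∉ Q(∛1092), so x^2 + x + 1 remains irreducible over Q(∛1092) and [Q(∛1092, ω) : Q(∛1092)] = 2. By the tower law, [Q(∛1092, ω) : Q] = 3 · 2 = 6. (In fact Q(∛1092, ω) is the splitting field of x^3 - 1092 over Q.)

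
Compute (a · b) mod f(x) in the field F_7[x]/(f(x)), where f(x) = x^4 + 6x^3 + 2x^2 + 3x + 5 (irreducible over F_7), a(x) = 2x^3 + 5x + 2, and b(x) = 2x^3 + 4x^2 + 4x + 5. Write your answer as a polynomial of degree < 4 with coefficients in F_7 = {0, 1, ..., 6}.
a · b ≡ 6x^3 + 5x^2 + 5x + 5 (mod f(x))

Multiply in F_7[x]: a(x)·b(x) = (2x^3 + 5x + 2)·(2x^3 + 4x^2 + 4x + 5) = 4x^6 + x^5 + 4x^4 + 6x^3 + 5x + 3. This has degree ≥ 4, so divide by f(x) over F_7: 4x^6 + x^5 + 4x^4 + 6x^3 + 5x + 3 = (4x^2 + 5x + 1)·(x^4 + 6x^3 + 2x^2 + 3x + 5) + (6x^3 + 5x^2 + 5x + 5). Hence a·b ≡ 6x^3 + 5x^2 + 5x + 5 (mod f). (F_7[x]/(f) is a field with 7^4 = 2401 elements since f is irreducible of degree 4.)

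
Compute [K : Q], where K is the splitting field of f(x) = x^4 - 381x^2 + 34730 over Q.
[K : Q] = 4

Solving the quadratic in x^2: x^2 = (381 ± √(381^2 - 4·34730))/2 = (381 ± √6241)/2 = (381 ± 79)/2, giving x^2 = 151 or x^2 = 230. So f(x) = (x^2 - 151)(x^2 - 230) and the roots of f are ±√151, ±√230. Hence the splitting field is K = Q(√151, √230). Since 151 and 230 are distinct squarefree integers > 1, their product 34730 is not a perfect square, so √230 ∉ Q(√151). By the tower law [K:Q] = [Q(√151,√230):Q(√151)] · [Q(√151):Q] = 2 · 2 = 4.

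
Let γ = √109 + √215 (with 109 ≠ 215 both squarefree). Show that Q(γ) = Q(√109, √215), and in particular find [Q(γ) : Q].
[Q(γ) : Q] = 4 (equivalently, Q(γ) = Q(√109, √215))

Obviously Q(γ) ⊆ Q(√109, √215), and [Q(√109, √215):Q] = 4 (since 109, 215 are distinct squarefree integers > 1 with 23435 not a perfect square). To show equality we compute the minimal polynomial of γ. From γ = √109 + √215: γ^2 = 109 + 2√(23435) + 215 = 324 + 2√(23435), so γ^2 - 324 = 2√(23435); squaring, (γ^2 - 324)^2 = 4·23435, i.e. γ^4 - 648γ^2 + 104976 - 93740 = 0, i.e. γ^4 - 648γ^2 + 11236 = 0. So γ is a root of x^4 - 648x^2 + 11236. This polynomial is irreducible over Q: it has no rational root (each ±√109 ± √215 is irrational), and any factorization into two quadratics over Q would force √(23435) ∈ Q (pairing opposite roots) or √109, √215 ∈ Q (other pairings), all impossible. Hence [Q(γ):Q] = 4 = [Q(√109, √215):Q], so Q(γ) = Q(√109, √215).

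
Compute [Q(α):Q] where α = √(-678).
[Q(α):Q] = 2

[Q(α):Q] equals the degree of the minimal polynomial of α. Here α^2 = -678 and x^2 + 678 is irreducible (d = -678 is squarefree, ≠ 1, hence not a square), so deg(m_α) = 2. Thus [Q(α):Q] = 2.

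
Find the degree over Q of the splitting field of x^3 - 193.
[K : Q] = 6

The roots of x^3 - 193 are ∛193, ω∛193, ω^2∛193 where ω = e^(2πi/3) is a primitive cube root of unity, so K = Q(∛193, ω). Now [Q(∛193):Q] = 3 (since 193 is not a perfect cube, x^3 - 193 is irreducible) and [Q(ω):Q] = 2. Both 2 and 3 divide [K:Q], and [K:Q] ≤ 3·2 = 6, so [K:Q] = 6. (Equivalently: Q(∛193) ⊂ R but ω ∉ R, so [K : Q(∛193)] = 2.)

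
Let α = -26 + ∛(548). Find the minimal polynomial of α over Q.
m_α(x) = x^3 + 78x^2 + 2028x + 17028

Set β = α + 26 = ∛(548), so β^3 = 548. Then (α + 26)^3 - 548 = 0, i.e. α is a root of g(x) = (x + 26)^3 - 548 = x^3 + 78x^2 + 2028x + 17028. Since g(x) = h(x + 26) where h(x) = x^3 - 548, and h is irreducible over Q (because 548 is not a perfect cube, so h has no rational root, and a monic cubic with no rational root is irreducible), g is also irreducible (irreducibility is preserved under the substitution x → x + 26). Hence m_α(x) = x^3 + 78x^2 + 2028x + 17028.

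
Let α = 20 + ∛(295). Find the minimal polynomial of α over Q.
m_α(x) = x^3 - 60x^2 + 1200x - 8295

Set β = α - 20 = ∛(295), so β^3 = 295. Then (α - 20)^3 - 295 = 0, i.e. α is a root of g(x) = (x - 20)^3 - 295 = x^3 - 60x^2 + 1200x - 8295. Since g(x) = h(x - 20) where h(x) = x^3 - 295, and h is irreducible over Q (because 295 is not a perfect cube, so h has no rational root, and a monic cubic with no rational root is irreducible), g is also irreducible (irreducibility is preserved under the substitution x → x - 20). Hence m_α(x) = x^3 - 60x^2 + 1200x - 8295.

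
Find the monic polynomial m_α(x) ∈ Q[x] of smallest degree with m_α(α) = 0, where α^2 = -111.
m_α(x) = x^2 + 111

α satisfies α^2 + 111 = 0, so x^2 + 111 annihilates α. Since d = -111 is squarefree and ≠ 1, it is not a perfect square in Q, so x^2 + 111 has no rational root and is therefore irreducible over Q (a degree-2 polynomial over a field is irreducible iff it has no root). Hence m_α(x) = x^2 + 111.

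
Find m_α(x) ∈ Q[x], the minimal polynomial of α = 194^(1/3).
m_α(x) = x^3 - 194

α satisfies α^3 = 194, so x^3 - 194 annihilates α. By the rational root test, a rational root p/q (in lowest terms) of x^3 - 194 would satisfy p^3 = 194 q^3, forcing q = 1 and p^3 = 194; but 194 is not a perfect cube, contradiction. A monic cubic over Q with no rational root is irreducible (any nontrivial factorization would include a linear factor). Hence x^3 - 194 is the minimal polynomial of α, and in particular [Q(α):Q] = 3.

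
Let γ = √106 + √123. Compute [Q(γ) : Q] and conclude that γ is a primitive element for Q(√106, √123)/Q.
[Q(γ) : Q] = 4 (equivalently, Q(γ) = Q(√106, √123))

Obviously Q(γ) ⊆ Q(√106, √123), and [Q(√106, √123):Q] = 4 (since 106, 123 are distinct squarefree integers > 1 with 13038 not a perfect square). To show equality we compute the minimal polynomial of γ. From γ = √106 + √123: γ^2 = 106 + 2√(13038) + 123 = 229 + 2√(13038), so γ^2 - 229 = 2√(13038); squaring, (γ^2 - 229)^2 = 4·13038, i.e. γ^4 - 458γ^2 + 52441 - 52152 = 0, i.e. γ^4 - 458γ^2 + 289 = 0. So γ is a root of x^4 - 458x^2 + 289. This polynomial is irreducible over Q: it has no rational root (each ±√106 ± √123 is irrational), and any factorization into two quadratics over Q would force √(13038) ∈ Q (pairing opposite roots) or √106, √123 ∈ Q (other pairings), all impossible. Hence [Q(γ):Q] = 4 = [Q(√106, √123):Q], so Q(γ) = Q(√106, √123).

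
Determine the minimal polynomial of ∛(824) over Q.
m_α(x) = x^3 - 824

α satisfies α^3 = 824, so x^3 - 824 annihilates α. By the rational root test, a rational root p/q (in lowest terms) of x^3 - 824 would satisfy p^3 = 824 q^3, forcing q = 1 and p^3 = 824; but 824 is not a perfect cube, contradiction. A monic cubic over Q with no rational root is irreducible (any nontrivial factorization would include a linear factor). Hence x^3 - 824 is the minimal polynomial of α, and in particular [Q(α):Q] = 3.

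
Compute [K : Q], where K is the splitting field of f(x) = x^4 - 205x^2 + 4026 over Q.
[K : Q] = 4

Solving the quadratic in x^2: x^2 = (205 ± √(205^2 - 4·4026))/2 = (205 ± √25921)/2 = (205 ± 161)/2, giving x^2 = 22 or x^2 = 183. So f(x) = (x^2 - 22)(x^2 - 183) and the roots of f are ±√22, ±√183. Hence the splitting field is K = Q(√22, √183). Since 22 and 183 are distinct squarefree integers > 1, their product 4026 is not a perfect square, so √183 ∉ Q(√22). By the tower law [K:Q] = [Q(√22,√183):Q(√22)] · [Q(√22):Q] = 2 · 2 = 4.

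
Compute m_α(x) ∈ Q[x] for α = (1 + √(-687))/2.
m_α(x) = x^2 - x + 172

From 2α - 1 = √(-687), squaring gives (2α - 1)^2 = -687, i.e. 4α^2 - 4α + 1 = -687, so α^2 - α + (1 + 687)/4 = 0. Since -687 ≡ 1 (mod 4), (1 + 687)/4 = 172 ∈ Z. The polynomial x^2 - x + 172 has discriminant 1 - 4·(172) = -687, which is not a perfect square in Q (d = -687 is squarefree and ≠ 1), so x^2 - x + 172 is irreducible over Q. It is the minimal polynomial of α.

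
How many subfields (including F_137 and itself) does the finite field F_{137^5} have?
F_{137^5} has 2 subfields

The subfields of F_{p^n} are exactly the fields F_{p^d} for d | n (each is the fixed field of the unique index-d subgroup of Gal(F_{p^n}/F_p) ≅ Z/nZ). The divisors of n = 5 are {1, 5}, giving 2 subfields: F_{137^1}, F_{137^5}.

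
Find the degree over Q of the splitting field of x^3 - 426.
[K : Q] = 6

The roots of x^3 - 426 are ∛426, ω∛426, ω^2∛426 where ω = e^(2πi/3) is a primitive cube root of unity, so K = Q(∛426, ω). Now [Q(∛426):Q] = 3 (since 426 is not a perfect cube, x^3 - 426 is irreducible) and [Q(ω):Q] = 2. Both 2 and 3 divide [K:Q], and [K:Q] ≤ 3·2 = 6, so [K:Q] = 6. (Equivalently: Q(∛426) ⊂ R but ω ∉ R, so [K : Q(∛426)] = 2.)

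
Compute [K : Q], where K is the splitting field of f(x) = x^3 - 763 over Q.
[K : Q] = 6

The roots of x^3 - 763 are ∛763, ω∛763, ω^2∛763 where ω = e^(2πi/3) is a primitive cube root of unity, so K = Q(∛763, ω). Now [Q(∛763):Q] = 3 (since 763 is not a perfect cube, x^3 - 763 is irreducible) and [Q(ω):Q] = 2. Both 2 and 3 divide [K:Q], and [K:Q] ≤ 3·2 = 6, so [K:Q] = 6. (Equivalently: Q(∛763) ⊂ R but ω ∉ R, so [K : Q(∛763)] = 2.)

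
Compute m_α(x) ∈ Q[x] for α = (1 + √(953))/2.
m_α(x) = x^2 - x - 238

From 2α - 1 = √(953), squaring gives (2α - 1)^2 = 953, i.e. 4α^2 - 4α + 1 = 953, so α^2 - α + (1 - 953)/4 = 0. Since 953 ≡ 1 (mod 4), (1 - 953)/4 = -238 ∈ Z. The polynomial x^2 - x - 238 has discriminant 1 - 4·(-238) = 953, which is not a perfect square in Q (d = 953 is squarefree and ≠ 1), so x^2 - x - 238 is irreducible over Q. It is the minimal polynomial of α.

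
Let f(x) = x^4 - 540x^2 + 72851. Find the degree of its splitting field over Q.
[K : Q] = 4

Solving the quadratic in x^2: x^2 = (540 ± √(540^2 - 4·72851))/2 = (540 ± √196)/2 = (540 ± 14)/2, giving x^2 = 277 or x^2 = 263. So f(x) = (x^2 - 277)(x^2 - 263) and the roots of f are ±√277, ±√263. Hence the splitting field is K = Q(√277, √263). Since 277 and 263 are distinct squarefree integers > 1, their product 72851 is not a perfect square, so √263 ∉ Q(√277). By the tower law [K:Q] = [Q(√277,√263):Q(√277)] · [Q(√277):Q] = 2 · 2 = 4.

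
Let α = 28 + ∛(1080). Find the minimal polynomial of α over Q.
m_α(x) = x^3 - 84x^2 + 2352x - 23032

Set β = α - 28 = ∛(1080), so β^3 = 1080. Then (α - 28)^3 - 1080 = 0, i.e. α is a root of g(x) = (x - 28)^3 - 1080 = x^3 - 84x^2 + 2352x - 23032. Since g(x) = h(x - 28) where h(x) = x^3 - 1080, and h is irreducible over Q (because 1080 is not a perfect cube, so h has no rational root, and a monic cubic with no rational root is irreducible), g is also irreducible (irreducibility is preserved under the substitution x → x - 28). Hence m_α(x) = x^3 - 84x^2 + 2352x - 23032.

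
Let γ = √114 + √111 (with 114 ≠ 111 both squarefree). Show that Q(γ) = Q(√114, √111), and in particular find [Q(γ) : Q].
[Q(γ) : Q] = 4 (equivalently, Q(γ) = Q(√114, √111))

Obviously Q(γ) ⊆ Q(√114, √111), and [Q(√114, √111):Q] = 4 (since 114, 111 are distinct squarefree integers > 1 with 12654 not a perfect square). To show equality we compute the minimal polynomial of γ. From γ = √114 + √111: γ^2 = 114 + 2√(12654) + 111 = 225 + 2√(12654), so γ^2 - 225 = 2√(12654); squaring, (γ^2 - 225)^2 = 4·12654, i.e. γ^4 - 450γ^2 + 50625 - 50616 = 0, i.e. γ^4 - 450γ^2 + 9 = 0. So γ is a root of x^4 - 450x^2 + 9. This polynomial is irreducible over Q: it has no rational root (each ±√114 ± √111 is irrational), and any factorization into two quadratics over Q would force √(12654) ∈ Q (pairing opposite roots) or √114, √111 ∈ Q (other pairings), all impossible. Hence [Q(γ):Q] = 4 = [Q(√114, √111):Q], so Q(γ) = Q(√114, √111).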